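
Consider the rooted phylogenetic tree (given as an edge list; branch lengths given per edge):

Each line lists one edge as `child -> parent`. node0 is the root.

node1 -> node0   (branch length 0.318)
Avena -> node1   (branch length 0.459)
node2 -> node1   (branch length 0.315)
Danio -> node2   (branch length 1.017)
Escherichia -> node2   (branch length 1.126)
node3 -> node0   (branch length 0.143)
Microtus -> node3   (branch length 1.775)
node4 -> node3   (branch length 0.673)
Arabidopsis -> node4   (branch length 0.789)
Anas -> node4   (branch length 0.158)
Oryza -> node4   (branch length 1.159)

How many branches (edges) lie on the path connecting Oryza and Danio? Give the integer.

The MRCA of Oryza and Danio is the root of the tree.
From Oryza up to that node: 3 branches. From Danio up to the same node: 3 branches. Total: 3 + 3 = 6.

6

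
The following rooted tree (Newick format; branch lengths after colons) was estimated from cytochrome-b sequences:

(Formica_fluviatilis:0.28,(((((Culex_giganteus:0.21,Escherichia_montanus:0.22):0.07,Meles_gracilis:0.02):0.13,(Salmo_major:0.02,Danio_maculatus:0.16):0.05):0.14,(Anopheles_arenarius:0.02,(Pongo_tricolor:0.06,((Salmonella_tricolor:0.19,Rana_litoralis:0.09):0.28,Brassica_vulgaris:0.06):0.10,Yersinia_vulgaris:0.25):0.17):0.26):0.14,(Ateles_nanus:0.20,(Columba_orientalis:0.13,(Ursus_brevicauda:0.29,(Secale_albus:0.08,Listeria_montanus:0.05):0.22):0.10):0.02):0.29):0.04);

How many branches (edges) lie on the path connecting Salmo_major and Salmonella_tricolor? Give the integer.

8

The MRCA of Salmo_major and Salmonella_tricolor is the node subtending ((((Culex_giganteus,Escherichia_montanus),Meles_gracilis),(Salmo_major,Danio_maculatus)),(Anopheles_arenarius,(Pongo_tricolor,((Salmonella_tricolor,Rana_litoralis),Brassica_vulgaris),Yersinia_vulgaris))).
From Salmo_major up to that node: 3 branches. From Salmonella_tricolor up to the same node: 5 branches. Total: 3 + 5 = 8.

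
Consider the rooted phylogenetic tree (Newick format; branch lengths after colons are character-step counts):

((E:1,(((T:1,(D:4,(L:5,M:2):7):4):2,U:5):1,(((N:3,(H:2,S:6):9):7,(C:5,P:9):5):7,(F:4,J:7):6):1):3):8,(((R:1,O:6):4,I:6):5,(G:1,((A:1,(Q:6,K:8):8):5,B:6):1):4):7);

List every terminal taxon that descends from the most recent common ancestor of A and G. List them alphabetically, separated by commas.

A, B, G, K, Q

Tracing A: it sits inside (A,(Q,K)).
Tracing G: it sits inside (G,((A,(Q,K)),B)).
The smallest clade enclosing both is (G,((A,(Q,K)),B)); the answer is its 5 terminal taxa in alphabetical order.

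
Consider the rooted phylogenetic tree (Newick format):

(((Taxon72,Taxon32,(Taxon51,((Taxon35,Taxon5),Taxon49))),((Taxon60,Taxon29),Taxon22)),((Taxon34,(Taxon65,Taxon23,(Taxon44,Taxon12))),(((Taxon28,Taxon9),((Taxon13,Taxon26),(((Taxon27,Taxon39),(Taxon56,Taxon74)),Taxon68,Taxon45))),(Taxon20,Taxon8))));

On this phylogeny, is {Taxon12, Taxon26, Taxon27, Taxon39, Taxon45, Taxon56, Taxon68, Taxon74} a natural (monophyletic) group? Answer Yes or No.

No

The MRCA of the listed taxa subtends ((Taxon34,(Taxon65,Taxon23,(Taxon44,Taxon12))),(((Taxon28,Taxon9),((Taxon13,Taxon26),(((Taxon27,Taxon39),(Taxon56,Taxon74)),Taxon68,Taxon45))),(Taxon20,Taxon8))).
That clade also contains Taxon13, Taxon20, Taxon23, Taxon28, Taxon34, Taxon44, Taxon65, Taxon8, Taxon9, which are not in the proposed group, so the group is not monophyletic.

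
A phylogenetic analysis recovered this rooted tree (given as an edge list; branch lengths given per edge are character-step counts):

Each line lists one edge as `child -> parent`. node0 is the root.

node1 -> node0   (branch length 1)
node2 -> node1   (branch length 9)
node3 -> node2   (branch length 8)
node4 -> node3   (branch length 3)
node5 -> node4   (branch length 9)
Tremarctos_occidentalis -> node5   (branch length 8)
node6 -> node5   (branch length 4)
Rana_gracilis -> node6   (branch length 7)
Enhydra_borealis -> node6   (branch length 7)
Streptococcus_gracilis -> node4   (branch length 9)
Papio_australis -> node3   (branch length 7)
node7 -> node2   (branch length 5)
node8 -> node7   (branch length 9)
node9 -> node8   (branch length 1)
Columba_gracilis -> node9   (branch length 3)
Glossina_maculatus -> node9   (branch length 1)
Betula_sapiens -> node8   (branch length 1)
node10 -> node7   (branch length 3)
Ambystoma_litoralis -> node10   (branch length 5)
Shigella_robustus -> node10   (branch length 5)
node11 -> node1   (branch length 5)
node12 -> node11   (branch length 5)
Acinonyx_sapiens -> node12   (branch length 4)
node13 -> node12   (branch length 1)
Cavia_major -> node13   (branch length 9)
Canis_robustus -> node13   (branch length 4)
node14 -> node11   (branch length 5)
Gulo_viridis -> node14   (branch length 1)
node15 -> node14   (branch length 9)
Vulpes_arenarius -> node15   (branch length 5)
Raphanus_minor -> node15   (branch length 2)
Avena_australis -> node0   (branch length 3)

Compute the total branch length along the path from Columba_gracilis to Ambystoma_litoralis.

21

The path runs Columba_gracilis → … → MRCA → … → Ambystoma_litoralis; the MRCA is the node subtending (((Columba_gracilis,Glossina_maculatus),Betula_sapiens),(Ambystoma_litoralis,Shigella_robustus)).
Branch lengths along that path: 3 + 1 + 9 + 3 + 5 = 21.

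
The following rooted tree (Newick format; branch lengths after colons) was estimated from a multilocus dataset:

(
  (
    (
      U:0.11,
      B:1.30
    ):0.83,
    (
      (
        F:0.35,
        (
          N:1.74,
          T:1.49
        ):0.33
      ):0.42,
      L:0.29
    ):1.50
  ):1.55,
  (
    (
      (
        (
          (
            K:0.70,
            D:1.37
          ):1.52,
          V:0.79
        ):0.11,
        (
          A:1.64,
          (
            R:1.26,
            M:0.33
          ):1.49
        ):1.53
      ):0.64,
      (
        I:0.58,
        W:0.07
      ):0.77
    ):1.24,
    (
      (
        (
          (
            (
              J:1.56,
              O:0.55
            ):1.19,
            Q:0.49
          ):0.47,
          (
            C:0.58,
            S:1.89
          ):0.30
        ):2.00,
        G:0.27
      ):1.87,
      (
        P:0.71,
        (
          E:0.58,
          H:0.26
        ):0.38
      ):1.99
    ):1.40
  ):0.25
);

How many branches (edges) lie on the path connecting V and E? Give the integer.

8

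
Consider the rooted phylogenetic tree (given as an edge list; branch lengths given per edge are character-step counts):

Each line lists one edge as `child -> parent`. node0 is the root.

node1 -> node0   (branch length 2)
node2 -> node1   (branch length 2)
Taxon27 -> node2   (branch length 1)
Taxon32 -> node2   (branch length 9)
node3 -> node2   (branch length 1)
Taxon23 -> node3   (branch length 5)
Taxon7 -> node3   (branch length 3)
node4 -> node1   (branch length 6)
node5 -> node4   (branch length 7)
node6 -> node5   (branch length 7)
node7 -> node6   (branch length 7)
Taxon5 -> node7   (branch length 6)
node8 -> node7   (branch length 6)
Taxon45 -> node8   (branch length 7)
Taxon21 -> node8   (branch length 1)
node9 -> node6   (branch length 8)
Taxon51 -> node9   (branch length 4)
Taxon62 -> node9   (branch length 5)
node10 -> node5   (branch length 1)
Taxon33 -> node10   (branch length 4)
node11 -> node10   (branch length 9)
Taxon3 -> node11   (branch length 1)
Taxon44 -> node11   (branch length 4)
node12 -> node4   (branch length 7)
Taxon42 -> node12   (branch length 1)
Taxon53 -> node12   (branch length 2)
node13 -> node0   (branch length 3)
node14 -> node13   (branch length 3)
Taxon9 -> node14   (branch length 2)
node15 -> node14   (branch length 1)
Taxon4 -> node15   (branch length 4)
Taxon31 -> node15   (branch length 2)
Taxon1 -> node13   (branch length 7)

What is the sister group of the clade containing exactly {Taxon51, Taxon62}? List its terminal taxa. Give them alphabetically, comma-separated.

Taxon21, Taxon45, Taxon5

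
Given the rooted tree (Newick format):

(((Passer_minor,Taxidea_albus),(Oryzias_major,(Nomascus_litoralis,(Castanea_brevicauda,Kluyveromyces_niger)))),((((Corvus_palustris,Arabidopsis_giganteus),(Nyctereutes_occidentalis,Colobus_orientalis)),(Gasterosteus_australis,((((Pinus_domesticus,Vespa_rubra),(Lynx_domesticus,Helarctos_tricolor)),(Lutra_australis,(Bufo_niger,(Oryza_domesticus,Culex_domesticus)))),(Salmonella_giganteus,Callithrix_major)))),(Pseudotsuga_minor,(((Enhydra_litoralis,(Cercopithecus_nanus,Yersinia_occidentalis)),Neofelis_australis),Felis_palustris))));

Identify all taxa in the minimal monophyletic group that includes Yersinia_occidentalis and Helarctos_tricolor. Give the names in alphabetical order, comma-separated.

Arabidopsis_giganteus, Bufo_niger, Callithrix_major, Cercopithecus_nanus, Colobus_orientalis, Corvus_palustris, Culex_domesticus, Enhydra_litoralis, Felis_palustris, Gasterosteus_australis, Helarctos_tricolor, Lutra_australis, Lynx_domesticus, Neofelis_australis, Nyctereutes_occidentalis, Oryza_domesticus, Pinus_domesticus, Pseudotsuga_minor, Salmonella_giganteus, Vespa_rubra, Yersinia_occidentalis

Tracing Yersinia_occidentalis: it sits inside (Cercopithecus_nanus,Yersinia_occidentalis).
Tracing Helarctos_tricolor: it sits inside (Lynx_domesticus,Helarctos_tricolor).
The smallest clade enclosing both is ((((Corvus_palustris,Arabidopsis_giganteus),(Nyctereutes_occidentalis,Colobus_orientalis)),(Gasterosteus_australis,((((Pinus_domesticus,Vespa_rubra),(Lynx_domesticus,Helarctos_tricolor)),(Lutra_australis,(Bufo_niger,(Oryza_domesticus,Culex_domesticus)))),(Salmonella_giganteus,Callithrix_major)))),(Pseudotsuga_minor,(((Enhydra_litoralis,(Cercopithecus_nanus,Yersinia_occidentalis)),Neofelis_australis),Felis_palustris))); the answer is its 21 terminal taxa in alphabetical order.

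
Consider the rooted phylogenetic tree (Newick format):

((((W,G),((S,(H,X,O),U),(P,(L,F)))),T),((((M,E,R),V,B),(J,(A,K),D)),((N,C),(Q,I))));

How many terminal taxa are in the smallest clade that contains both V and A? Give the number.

The MRCA of V and A is the node subtending (((M,E,R),V,B),(J,(A,K),D)).
That clade contains 9 terminal taxa: A, B, D, E, J, K, M, R, V.

9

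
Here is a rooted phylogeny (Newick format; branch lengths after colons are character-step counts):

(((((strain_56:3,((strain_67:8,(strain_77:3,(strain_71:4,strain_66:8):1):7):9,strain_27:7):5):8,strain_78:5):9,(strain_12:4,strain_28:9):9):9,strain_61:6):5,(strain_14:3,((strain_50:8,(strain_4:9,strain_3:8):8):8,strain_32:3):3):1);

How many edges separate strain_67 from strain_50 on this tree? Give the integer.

11

The MRCA of strain_67 and strain_50 is the root of the tree.
From strain_67 up to that node: 7 branches. From strain_50 up to the same node: 4 branches. Total: 7 + 4 = 11.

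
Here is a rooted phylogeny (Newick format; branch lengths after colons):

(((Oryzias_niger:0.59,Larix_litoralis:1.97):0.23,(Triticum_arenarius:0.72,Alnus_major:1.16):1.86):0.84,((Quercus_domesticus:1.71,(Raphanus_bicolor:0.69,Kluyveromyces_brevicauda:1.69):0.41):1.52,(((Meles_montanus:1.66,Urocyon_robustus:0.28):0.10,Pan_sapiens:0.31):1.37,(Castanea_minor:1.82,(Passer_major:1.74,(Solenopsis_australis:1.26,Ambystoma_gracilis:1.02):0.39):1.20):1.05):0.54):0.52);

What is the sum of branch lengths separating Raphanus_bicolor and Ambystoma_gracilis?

The path runs Raphanus_bicolor → … → MRCA → … → Ambystoma_gracilis; the MRCA is the node subtending ((Quercus_domesticus,(Raphanus_bicolor,Kluyveromyces_brevicauda)),(((Meles_montanus,Urocyon_robustus),Pan_sapiens),(Castanea_minor,(Passer_major,(Solenopsis_australis,Ambystoma_gracilis))))).
Branch lengths along that path: 0.69 + 0.41 + 1.52 + 0.54 + 1.05 + 1.20 + 0.39 + 1.02 = 6.82.

6.82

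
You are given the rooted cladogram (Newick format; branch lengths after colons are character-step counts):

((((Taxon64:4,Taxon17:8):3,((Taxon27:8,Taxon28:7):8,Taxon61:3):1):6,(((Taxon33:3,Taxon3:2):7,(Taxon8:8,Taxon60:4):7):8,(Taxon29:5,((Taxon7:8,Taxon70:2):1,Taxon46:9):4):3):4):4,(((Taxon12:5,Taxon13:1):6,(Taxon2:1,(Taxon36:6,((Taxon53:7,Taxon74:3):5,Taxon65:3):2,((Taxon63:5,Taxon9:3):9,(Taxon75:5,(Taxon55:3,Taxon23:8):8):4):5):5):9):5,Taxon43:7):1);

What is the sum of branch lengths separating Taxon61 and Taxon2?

The path runs Taxon61 → … → MRCA → … → Taxon2; the MRCA is the root of the tree.
Branch lengths along that path: 3 + 1 + 6 + 4 + 1 + 5 + 9 + 1 = 30.

30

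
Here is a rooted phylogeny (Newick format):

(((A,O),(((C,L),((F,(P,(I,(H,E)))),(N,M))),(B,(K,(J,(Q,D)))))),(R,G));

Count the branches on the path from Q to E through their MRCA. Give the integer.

12

The MRCA of Q and E is the node subtending (((C,L),((F,(P,(I,(H,E)))),(N,M))),(B,(K,(J,(Q,D))))).
From Q up to that node: 5 branches. From E up to the same node: 7 branches. Total: 5 + 7 = 12.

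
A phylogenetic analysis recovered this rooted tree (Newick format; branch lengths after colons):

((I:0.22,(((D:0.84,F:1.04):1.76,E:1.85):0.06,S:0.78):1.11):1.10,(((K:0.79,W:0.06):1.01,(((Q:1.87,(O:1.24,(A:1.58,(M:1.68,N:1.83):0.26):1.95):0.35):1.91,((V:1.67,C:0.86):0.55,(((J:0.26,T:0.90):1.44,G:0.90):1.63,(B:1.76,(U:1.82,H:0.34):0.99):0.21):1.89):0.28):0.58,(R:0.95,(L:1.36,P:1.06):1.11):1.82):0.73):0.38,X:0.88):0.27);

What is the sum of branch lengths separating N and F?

13.33

The path runs N → … → MRCA → … → F; the MRCA is the root of the tree.
Branch lengths along that path: 1.83 + 0.26 + 1.95 + 0.35 + 1.91 + 0.58 + 0.73 + 0.38 + 0.27 + 1.10 + 1.11 + 0.06 + 1.76 + 1.04 = 13.33.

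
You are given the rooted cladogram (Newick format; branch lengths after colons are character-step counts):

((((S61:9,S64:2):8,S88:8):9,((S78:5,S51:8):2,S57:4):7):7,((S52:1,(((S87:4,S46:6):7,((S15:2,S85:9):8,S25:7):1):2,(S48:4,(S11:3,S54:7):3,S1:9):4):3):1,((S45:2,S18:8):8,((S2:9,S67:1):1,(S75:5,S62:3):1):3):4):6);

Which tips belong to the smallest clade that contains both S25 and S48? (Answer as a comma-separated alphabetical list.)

S1, S11, S15, S25, S46, S48, S54, S85, S87

Tracing S25: it sits inside ((S15,S85),S25).
Tracing S48: it sits inside (S48,(S11,S54),S1).
The smallest clade enclosing both is (((S87,S46),((S15,S85),S25)),(S48,(S11,S54),S1)); the answer is its 9 terminal taxa in alphabetical order.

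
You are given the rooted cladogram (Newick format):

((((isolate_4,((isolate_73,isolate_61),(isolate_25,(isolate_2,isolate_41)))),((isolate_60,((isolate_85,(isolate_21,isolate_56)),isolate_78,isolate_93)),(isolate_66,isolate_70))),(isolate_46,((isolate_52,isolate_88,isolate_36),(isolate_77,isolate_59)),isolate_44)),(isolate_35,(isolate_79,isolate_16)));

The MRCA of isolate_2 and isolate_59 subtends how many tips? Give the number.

The MRCA of isolate_2 and isolate_59 is the node subtending (((isolate_4,((isolate_73,isolate_61),(isolate_25,(isolate_2,isolate_41)))),((isolate_60,((isolate_85,(isolate_21,isolate_56)),isolate_78,isolate_93)),(isolate_66,isolate_70))),(isolate_46,((isolate_52,isolate_88,isolate_36),(isolate_77,isolate_59)),isolate_44)).
That clade contains 21 terminal taxa: isolate_2, isolate_21, isolate_25, isolate_36, isolate_4, isolate_41, isolate_44, isolate_46, isolate_52, isolate_56, isolate_59, isolate_60, isolate_61, isolate_66, isolate_70, isolate_73, isolate_77, isolate_78, isolate_85, isolate_88, isolate_93.

21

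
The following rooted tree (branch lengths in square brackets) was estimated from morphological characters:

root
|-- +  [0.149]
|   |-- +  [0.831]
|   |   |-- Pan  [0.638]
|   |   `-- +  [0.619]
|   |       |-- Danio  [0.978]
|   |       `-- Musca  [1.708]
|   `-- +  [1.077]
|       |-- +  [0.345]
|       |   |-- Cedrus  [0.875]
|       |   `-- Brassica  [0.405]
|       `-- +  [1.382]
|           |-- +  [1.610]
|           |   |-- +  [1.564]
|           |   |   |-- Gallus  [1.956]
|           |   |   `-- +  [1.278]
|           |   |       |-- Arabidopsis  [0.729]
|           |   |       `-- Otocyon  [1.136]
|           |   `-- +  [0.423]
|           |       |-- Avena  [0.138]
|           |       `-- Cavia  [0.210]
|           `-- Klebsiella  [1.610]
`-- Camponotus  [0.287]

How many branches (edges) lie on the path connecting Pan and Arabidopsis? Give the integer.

8

The MRCA of Pan and Arabidopsis is the node subtending ((Pan,(Danio,Musca)),((Cedrus,Brassica),(((Gallus,(Arabidopsis,Otocyon)),(Avena,Cavia)),Klebsiella))).
From Pan up to that node: 2 branches. From Arabidopsis up to the same node: 6 branches. Total: 2 + 6 = 8.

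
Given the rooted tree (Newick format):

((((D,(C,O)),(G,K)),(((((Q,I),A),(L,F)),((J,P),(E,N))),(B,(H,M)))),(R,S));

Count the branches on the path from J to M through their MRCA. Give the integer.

7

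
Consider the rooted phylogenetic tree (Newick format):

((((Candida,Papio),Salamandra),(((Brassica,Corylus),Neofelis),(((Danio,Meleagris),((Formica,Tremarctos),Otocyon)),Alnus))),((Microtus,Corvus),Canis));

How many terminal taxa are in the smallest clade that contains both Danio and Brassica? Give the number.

The MRCA of Danio and Brassica is the node subtending (((Brassica,Corylus),Neofelis),(((Danio,Meleagris),((Formica,Tremarctos),Otocyon)),Alnus)).
That clade contains 9 terminal taxa: Alnus, Brassica, Corylus, Danio, Formica, Meleagris, Neofelis, Otocyon, Tremarctos.

9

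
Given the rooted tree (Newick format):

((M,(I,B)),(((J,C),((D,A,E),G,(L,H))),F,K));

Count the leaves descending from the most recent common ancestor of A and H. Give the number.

The MRCA of A and H is the node subtending ((D,A,E),G,(L,H)).
That clade contains 6 terminal taxa: A, D, E, G, H, L.

6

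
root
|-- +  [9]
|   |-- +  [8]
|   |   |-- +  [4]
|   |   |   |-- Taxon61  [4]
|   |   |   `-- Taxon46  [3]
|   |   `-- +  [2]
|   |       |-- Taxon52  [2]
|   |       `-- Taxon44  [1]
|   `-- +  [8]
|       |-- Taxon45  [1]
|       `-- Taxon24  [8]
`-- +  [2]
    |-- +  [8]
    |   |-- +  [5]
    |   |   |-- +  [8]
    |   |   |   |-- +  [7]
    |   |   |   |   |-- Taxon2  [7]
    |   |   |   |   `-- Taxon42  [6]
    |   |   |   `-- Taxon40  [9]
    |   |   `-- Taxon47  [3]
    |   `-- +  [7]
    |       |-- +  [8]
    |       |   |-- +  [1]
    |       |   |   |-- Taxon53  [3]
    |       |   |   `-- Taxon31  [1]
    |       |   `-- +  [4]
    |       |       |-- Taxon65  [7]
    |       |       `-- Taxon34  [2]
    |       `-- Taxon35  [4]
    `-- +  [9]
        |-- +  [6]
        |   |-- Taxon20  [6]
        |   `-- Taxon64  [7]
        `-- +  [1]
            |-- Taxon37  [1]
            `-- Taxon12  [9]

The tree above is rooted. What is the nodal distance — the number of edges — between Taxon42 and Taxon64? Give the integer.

8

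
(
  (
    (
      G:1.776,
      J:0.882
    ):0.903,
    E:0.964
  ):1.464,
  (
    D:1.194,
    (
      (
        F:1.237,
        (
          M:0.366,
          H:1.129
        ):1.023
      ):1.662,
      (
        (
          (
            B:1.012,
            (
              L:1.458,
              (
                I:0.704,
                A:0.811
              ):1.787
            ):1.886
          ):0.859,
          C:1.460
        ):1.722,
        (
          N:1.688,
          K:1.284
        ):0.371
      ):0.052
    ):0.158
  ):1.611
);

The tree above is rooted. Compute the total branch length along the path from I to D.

The path runs I → … → MRCA → … → D; the MRCA is the node subtending (D,((F,(M,H)),(((B,(L,(I,A))),C),(N,K)))).
Branch lengths along that path: 0.704 + 1.787 + 1.886 + 0.859 + 1.722 + 0.052 + 0.158 + 1.194 = 8.362.

8.362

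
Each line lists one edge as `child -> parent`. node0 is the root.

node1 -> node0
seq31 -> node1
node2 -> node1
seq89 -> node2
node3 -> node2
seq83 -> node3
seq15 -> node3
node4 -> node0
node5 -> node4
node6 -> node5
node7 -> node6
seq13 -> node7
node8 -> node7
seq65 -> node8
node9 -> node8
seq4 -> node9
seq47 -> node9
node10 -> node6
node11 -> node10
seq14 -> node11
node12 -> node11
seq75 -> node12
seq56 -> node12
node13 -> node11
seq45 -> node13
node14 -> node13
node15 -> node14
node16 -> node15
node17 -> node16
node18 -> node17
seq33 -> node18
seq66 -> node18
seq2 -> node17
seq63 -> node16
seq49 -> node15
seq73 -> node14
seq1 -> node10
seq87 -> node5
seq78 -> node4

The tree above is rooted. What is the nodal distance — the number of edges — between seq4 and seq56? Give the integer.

8

The MRCA of seq4 and seq56 is the node subtending ((seq13,(seq65,(seq4,seq47))),((seq14,(seq75,seq56),(seq45,(((((seq33,seq66),seq2),seq63),seq49),seq73))),seq1)).
From seq4 up to that node: 4 branches. From seq56 up to the same node: 4 branches. Total: 4 + 4 = 8.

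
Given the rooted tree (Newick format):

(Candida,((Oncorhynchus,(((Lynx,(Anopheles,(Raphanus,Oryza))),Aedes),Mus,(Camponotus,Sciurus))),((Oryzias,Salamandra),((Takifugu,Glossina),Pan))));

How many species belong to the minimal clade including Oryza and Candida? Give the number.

The MRCA of Oryza and Candida is the root, so the clade is the entire tree.
That clade contains 15 terminal taxa: Aedes, Anopheles, Camponotus, Candida, Glossina, Lynx, Mus, Oncorhynchus, Oryza, Oryzias, Pan, Raphanus, Salamandra, Sciurus, Takifugu.

15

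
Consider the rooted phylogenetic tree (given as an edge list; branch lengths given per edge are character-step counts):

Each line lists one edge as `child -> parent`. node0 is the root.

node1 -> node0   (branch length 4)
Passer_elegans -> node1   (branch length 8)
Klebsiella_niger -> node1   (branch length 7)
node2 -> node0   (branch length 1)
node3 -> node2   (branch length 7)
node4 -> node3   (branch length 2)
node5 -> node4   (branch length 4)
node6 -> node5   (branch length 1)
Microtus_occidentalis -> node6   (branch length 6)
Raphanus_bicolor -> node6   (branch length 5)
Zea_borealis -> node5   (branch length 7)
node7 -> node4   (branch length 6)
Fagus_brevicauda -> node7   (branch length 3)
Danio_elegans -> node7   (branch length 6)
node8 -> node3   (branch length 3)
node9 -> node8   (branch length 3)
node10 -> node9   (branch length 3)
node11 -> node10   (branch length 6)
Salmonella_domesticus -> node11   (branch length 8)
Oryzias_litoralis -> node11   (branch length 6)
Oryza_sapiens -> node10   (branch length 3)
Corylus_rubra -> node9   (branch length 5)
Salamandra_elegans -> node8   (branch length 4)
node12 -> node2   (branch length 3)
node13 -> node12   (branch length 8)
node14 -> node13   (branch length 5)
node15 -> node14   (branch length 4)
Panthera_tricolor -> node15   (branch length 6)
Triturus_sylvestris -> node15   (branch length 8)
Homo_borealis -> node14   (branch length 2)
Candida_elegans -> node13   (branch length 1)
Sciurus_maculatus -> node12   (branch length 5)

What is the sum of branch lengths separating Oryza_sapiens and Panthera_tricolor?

45

The path runs Oryza_sapiens → … → MRCA → … → Panthera_tricolor; the MRCA is the node subtending (((((Microtus_occidentalis,Raphanus_bicolor),Zea_borealis),(Fagus_brevicauda,Danio_elegans)),((((Salmonella_domesticus,Oryzias_litoralis),Oryza_sapiens),Corylus_rubra),Salamandra_elegans)),((((Panthera_tricolor,Triturus_sylvestris),Homo_borealis),Candida_elegans),Sciurus_maculatus)).
Branch lengths along that path: 3 + 3 + 3 + 3 + 7 + 3 + 8 + 5 + 4 + 6 = 45.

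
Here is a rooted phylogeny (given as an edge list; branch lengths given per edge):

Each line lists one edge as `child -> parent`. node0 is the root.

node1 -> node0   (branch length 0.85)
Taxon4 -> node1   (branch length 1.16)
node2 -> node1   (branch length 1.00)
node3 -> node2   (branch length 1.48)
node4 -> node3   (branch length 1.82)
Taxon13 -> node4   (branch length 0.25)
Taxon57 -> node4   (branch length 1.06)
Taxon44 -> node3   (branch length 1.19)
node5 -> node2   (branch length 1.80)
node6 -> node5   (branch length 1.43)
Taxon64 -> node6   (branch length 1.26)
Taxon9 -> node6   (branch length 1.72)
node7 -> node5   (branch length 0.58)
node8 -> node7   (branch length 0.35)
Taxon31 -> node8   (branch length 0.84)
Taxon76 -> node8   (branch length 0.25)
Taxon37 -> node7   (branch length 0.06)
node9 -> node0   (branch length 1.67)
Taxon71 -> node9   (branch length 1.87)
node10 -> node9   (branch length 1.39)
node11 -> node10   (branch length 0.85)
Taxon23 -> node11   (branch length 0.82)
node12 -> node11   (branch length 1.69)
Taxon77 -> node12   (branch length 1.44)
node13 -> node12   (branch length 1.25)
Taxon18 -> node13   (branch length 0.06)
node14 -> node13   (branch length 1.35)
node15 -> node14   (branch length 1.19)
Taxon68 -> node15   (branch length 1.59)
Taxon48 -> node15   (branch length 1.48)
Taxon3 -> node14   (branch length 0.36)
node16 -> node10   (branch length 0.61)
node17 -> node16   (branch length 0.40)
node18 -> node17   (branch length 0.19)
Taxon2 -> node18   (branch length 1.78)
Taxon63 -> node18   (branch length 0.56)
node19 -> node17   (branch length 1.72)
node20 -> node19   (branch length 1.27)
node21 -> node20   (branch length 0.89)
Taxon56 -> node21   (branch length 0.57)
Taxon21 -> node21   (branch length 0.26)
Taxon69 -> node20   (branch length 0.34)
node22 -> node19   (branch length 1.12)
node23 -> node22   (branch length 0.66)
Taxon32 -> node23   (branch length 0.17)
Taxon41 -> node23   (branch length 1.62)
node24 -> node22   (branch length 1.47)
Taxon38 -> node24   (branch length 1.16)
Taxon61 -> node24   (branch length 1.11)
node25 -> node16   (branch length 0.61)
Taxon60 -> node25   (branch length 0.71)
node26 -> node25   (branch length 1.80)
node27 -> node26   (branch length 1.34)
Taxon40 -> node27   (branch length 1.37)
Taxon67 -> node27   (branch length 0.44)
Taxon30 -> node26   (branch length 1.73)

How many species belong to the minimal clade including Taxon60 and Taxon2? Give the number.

The MRCA of Taxon60 and Taxon2 is the node subtending (((Taxon2,Taxon63),(((Taxon56,Taxon21),Taxon69),((Taxon32,Taxon41),(Taxon38,Taxon61)))),(Taxon60,((Taxon40,Taxon67),Taxon30))).
That clade contains 13 terminal taxa: Taxon2, Taxon21, Taxon30, Taxon32, Taxon38, Taxon40, Taxon41, Taxon56, Taxon60, Taxon61, Taxon63, Taxon67, Taxon69.

13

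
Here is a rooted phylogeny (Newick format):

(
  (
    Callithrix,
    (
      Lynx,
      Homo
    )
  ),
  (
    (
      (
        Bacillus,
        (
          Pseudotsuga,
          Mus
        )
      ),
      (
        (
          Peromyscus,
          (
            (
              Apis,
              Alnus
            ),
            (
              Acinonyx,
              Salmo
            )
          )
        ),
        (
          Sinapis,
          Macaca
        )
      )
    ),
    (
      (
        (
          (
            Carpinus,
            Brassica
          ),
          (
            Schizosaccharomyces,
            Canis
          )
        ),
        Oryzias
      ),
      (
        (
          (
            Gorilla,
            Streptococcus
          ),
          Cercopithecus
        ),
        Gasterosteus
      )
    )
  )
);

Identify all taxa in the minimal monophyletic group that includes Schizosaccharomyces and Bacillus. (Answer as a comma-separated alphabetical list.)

Tracing Schizosaccharomyces: it sits inside (Schizosaccharomyces,Canis).
Tracing Bacillus: it sits inside (Bacillus,(Pseudotsuga,Mus)).
The smallest clade enclosing both is (((Bacillus,(Pseudotsuga,Mus)),((Peromyscus,((Apis,Alnus),(Acinonyx,Salmo))),(Sinapis,Macaca))),((((Carpinus,Brassica),(Schizosaccharomyces,Canis)),Oryzias),(((Gorilla,Streptococcus),Cercopithecus),Gasterosteus))); the answer is its 19 terminal taxa in alphabetical order.

Acinonyx, Alnus, Apis, Bacillus, Brassica, Canis, Carpinus, Cercopithecus, Gasterosteus, Gorilla, Macaca, Mus, Oryzias, Peromyscus, Pseudotsuga, Salmo, Schizosaccharomyces, Sinapis, Streptococcus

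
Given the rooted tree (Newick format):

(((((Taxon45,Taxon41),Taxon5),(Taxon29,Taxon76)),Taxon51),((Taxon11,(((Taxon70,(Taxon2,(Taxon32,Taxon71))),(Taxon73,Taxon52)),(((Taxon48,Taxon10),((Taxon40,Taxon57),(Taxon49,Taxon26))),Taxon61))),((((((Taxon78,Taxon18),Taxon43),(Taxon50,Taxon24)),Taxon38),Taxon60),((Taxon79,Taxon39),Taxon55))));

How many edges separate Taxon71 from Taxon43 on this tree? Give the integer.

The MRCA of Taxon71 and Taxon43 is the node subtending ((Taxon11,(((Taxon70,(Taxon2,(Taxon32,Taxon71))),(Taxon73,Taxon52)),(((Taxon48,Taxon10),((Taxon40,Taxon57),(Taxon49,Taxon26))),Taxon61))),((((((Taxon78,Taxon18),Taxon43),(Taxon50,Taxon24)),Taxon38),Taxon60),((Taxon79,Taxon39),Taxon55))).
From Taxon71 up to that node: 7 branches. From Taxon43 up to the same node: 6 branches. Total: 7 + 6 = 13.

13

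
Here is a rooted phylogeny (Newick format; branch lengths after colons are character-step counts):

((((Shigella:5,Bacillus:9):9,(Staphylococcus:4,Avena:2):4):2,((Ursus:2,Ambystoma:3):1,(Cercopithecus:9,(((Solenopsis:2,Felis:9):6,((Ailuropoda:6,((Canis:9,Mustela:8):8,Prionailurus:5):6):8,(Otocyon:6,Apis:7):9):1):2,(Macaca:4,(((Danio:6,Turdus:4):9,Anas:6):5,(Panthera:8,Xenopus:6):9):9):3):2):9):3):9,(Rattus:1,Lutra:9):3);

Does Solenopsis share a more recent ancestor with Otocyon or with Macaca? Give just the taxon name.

Otocyon

The MRCA of Solenopsis and Otocyon subtends ((Solenopsis,Felis),((Ailuropoda,((Canis,Mustela),Prionailurus)),(Otocyon,Apis))) (8 taxa).
The MRCA of Solenopsis and Macaca subtends (((Solenopsis,Felis),((Ailuropoda,((Canis,Mustela),Prionailurus)),(Otocyon,Apis))),(Macaca,(((Danio,Turdus),Anas),(Panthera,Xenopus)))) (14 taxa).
The first is nested inside the second, so Solenopsis shares a more recent common ancestor with Otocyon.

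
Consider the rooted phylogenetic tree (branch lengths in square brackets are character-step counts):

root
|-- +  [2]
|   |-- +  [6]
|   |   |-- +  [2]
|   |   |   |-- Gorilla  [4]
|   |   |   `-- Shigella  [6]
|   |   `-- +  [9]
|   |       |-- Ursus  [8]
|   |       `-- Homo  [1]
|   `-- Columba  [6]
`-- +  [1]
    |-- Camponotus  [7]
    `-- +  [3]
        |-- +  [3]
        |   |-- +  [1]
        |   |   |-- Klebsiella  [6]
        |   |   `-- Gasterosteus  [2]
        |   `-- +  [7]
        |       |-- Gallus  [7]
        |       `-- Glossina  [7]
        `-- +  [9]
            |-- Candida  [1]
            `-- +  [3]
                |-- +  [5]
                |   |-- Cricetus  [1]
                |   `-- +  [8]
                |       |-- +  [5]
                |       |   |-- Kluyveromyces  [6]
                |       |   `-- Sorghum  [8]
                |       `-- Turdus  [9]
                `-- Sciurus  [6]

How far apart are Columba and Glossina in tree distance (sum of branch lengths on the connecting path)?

29

The path runs Columba → … → MRCA → … → Glossina; the MRCA is the root of the tree.
Branch lengths along that path: 6 + 2 + 1 + 3 + 3 + 7 + 7 = 29.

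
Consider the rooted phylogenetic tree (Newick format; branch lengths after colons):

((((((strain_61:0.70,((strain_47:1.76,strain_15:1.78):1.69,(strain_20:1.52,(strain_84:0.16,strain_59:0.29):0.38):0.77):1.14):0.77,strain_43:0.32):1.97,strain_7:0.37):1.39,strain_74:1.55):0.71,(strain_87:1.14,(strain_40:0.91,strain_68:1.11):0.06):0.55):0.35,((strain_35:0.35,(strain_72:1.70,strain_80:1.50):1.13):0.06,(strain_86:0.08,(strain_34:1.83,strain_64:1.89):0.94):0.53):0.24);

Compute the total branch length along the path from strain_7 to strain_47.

7.70

The path runs strain_7 → … → MRCA → … → strain_47; the MRCA is the node subtending (((strain_61,((strain_47,strain_15),(strain_20,(strain_84,strain_59)))),strain_43),strain_7).
Branch lengths along that path: 0.37 + 1.97 + 0.77 + 1.14 + 1.69 + 1.76 = 7.70.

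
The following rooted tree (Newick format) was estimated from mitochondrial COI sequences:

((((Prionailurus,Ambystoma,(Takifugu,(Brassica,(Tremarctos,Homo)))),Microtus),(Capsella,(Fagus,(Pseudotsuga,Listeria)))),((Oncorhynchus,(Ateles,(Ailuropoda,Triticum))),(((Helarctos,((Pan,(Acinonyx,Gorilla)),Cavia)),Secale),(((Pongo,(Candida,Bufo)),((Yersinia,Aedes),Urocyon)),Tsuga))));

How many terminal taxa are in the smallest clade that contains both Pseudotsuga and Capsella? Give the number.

4

The MRCA of Pseudotsuga and Capsella is the node subtending (Capsella,(Fagus,(Pseudotsuga,Listeria))).
That clade contains 4 terminal taxa: Capsella, Fagus, Listeria, Pseudotsuga.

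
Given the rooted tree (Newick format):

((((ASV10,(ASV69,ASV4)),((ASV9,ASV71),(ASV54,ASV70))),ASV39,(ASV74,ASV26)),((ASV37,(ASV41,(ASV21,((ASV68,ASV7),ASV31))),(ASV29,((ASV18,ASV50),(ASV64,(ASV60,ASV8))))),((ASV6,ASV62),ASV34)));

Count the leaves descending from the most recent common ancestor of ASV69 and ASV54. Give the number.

7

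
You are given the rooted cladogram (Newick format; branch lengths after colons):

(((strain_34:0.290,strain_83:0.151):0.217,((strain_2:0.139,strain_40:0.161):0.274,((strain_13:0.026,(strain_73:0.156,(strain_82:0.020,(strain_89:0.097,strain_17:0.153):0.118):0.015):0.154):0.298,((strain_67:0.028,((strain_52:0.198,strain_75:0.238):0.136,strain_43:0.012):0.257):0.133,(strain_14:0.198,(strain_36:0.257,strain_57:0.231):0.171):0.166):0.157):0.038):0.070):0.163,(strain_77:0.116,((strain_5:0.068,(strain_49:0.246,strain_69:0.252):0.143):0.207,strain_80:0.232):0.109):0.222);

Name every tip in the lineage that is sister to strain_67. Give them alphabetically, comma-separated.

strain_43, strain_52, strain_75

strain_67 attaches to the tree at the node subtending (strain_67,((strain_52,strain_75),strain_43)).
The other lineage descending from that same node — the sister group — is ((strain_52,strain_75),strain_43); its 3 tips in alphabetical order are the answer.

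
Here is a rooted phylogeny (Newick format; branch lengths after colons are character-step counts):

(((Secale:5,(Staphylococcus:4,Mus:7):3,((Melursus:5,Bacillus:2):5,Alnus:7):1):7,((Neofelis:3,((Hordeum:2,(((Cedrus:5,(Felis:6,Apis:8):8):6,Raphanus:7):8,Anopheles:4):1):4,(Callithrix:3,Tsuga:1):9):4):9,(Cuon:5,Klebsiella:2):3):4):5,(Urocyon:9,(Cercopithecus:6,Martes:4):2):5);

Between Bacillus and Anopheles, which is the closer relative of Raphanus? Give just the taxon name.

Anopheles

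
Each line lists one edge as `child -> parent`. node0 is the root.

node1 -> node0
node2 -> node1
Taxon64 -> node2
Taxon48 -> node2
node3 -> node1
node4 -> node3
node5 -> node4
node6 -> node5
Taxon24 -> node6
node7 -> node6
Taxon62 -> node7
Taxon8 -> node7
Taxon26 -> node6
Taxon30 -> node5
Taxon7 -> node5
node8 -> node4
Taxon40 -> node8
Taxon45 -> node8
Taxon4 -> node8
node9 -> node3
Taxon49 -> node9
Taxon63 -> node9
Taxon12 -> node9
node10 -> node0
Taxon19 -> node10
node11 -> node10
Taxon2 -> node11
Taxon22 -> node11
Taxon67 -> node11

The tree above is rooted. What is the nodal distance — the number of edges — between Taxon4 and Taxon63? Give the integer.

The MRCA of Taxon4 and Taxon63 is the node subtending ((((Taxon24,(Taxon62,Taxon8),Taxon26),Taxon30,Taxon7),(Taxon40,Taxon45,Taxon4)),(Taxon49,Taxon63,Taxon12)).
From Taxon4 up to that node: 3 branches. From Taxon63 up to the same node: 2 branches. Total: 3 + 2 = 5.

5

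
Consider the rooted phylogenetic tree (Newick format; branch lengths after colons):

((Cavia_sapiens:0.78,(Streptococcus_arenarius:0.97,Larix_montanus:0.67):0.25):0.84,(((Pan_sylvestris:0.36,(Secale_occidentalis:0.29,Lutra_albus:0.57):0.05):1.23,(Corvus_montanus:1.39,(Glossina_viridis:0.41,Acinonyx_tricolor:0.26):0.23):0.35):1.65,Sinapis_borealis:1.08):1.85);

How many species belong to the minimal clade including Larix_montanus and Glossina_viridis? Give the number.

10

The MRCA of Larix_montanus and Glossina_viridis is the root, so the clade is the entire tree.
That clade contains 10 terminal taxa: Acinonyx_tricolor, Cavia_sapiens, Corvus_montanus, Glossina_viridis, Larix_montanus, Lutra_albus, Pan_sylvestris, Secale_occidentalis, Sinapis_borealis, Streptococcus_arenarius.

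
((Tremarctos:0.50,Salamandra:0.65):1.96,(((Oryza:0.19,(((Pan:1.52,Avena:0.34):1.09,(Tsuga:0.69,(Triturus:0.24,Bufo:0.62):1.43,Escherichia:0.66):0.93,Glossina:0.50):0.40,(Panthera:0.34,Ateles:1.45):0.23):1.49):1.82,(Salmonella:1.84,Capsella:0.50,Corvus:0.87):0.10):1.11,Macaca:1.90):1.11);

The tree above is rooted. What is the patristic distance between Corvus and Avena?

6.11

The path runs Corvus → … → MRCA → … → Avena; the MRCA is the node subtending ((Oryza,(((Pan,Avena),(Tsuga,(Triturus,Bufo),Escherichia),Glossina),(Panthera,Ateles))),(Salmonella,Capsella,Corvus)).
Branch lengths along that path: 0.87 + 0.10 + 1.82 + 1.49 + 0.40 + 1.09 + 0.34 = 6.11.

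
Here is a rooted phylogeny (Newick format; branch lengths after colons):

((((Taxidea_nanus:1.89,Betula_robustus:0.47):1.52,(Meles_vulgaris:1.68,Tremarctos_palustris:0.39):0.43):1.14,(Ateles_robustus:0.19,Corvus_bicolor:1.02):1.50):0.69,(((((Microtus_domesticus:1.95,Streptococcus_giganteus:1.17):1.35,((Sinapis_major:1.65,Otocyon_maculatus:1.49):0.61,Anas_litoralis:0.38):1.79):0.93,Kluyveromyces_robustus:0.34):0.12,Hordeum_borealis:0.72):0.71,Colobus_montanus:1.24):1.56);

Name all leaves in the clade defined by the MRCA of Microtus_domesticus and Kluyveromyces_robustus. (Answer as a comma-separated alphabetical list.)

Tracing Microtus_domesticus: it sits inside (Microtus_domesticus,Streptococcus_giganteus).
Tracing Kluyveromyces_robustus: it sits inside (((Microtus_domesticus,Streptococcus_giganteus),((Sinapis_major,Otocyon_maculatus),Anas_litoralis)),Kluyveromyces_robustus).
The smallest clade enclosing both is (((Microtus_domesticus,Streptococcus_giganteus),((Sinapis_major,Otocyon_maculatus),Anas_litoralis)),Kluyveromyces_robustus); the answer is its 6 terminal taxa in alphabetical order.

Anas_litoralis, Kluyveromyces_robustus, Microtus_domesticus, Otocyon_maculatus, Sinapis_major, Streptococcus_giganteus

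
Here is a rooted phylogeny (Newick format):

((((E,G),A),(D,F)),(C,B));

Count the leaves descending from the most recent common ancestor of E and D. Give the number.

The MRCA of E and D is the node subtending (((E,G),A),(D,F)).
That clade contains 5 terminal taxa: A, D, E, F, G.

5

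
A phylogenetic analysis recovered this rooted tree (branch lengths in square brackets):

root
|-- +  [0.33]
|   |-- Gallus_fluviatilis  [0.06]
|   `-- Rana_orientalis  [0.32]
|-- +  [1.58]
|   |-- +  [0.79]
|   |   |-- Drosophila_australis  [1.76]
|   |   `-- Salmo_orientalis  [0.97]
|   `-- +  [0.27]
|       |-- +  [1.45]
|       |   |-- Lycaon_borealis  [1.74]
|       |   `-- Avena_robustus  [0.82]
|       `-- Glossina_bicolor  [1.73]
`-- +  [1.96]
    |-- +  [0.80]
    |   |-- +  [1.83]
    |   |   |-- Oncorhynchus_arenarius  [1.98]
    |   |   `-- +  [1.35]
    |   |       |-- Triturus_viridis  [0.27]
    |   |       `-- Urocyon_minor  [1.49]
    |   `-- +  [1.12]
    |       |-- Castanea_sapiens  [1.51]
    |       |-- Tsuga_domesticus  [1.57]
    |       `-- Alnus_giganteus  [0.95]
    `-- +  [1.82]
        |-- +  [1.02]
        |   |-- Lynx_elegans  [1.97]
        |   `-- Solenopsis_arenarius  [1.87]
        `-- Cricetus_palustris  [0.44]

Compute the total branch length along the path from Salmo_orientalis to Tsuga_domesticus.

The path runs Salmo_orientalis → … → MRCA → … → Tsuga_domesticus; the MRCA is the root of the tree.
Branch lengths along that path: 0.97 + 0.79 + 1.58 + 1.96 + 0.80 + 1.12 + 1.57 = 8.79.

8.79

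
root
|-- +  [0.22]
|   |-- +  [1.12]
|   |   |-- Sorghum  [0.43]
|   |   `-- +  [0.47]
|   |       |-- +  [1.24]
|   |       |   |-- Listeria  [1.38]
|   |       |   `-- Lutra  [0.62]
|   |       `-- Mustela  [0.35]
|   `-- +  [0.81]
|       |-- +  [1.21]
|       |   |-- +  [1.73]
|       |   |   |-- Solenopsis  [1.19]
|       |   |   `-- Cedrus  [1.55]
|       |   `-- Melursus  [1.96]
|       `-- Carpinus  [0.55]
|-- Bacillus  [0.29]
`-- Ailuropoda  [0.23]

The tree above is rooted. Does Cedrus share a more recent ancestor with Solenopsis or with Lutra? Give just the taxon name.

The MRCA of Cedrus and Solenopsis subtends (Solenopsis,Cedrus) (2 taxa).
The MRCA of Cedrus and Lutra subtends ((Sorghum,((Listeria,Lutra),Mustela)),(((Solenopsis,Cedrus),Melursus),Carpinus)) (8 taxa).
The first is nested inside the second, so Cedrus shares a more recent common ancestor with Solenopsis.

Solenopsis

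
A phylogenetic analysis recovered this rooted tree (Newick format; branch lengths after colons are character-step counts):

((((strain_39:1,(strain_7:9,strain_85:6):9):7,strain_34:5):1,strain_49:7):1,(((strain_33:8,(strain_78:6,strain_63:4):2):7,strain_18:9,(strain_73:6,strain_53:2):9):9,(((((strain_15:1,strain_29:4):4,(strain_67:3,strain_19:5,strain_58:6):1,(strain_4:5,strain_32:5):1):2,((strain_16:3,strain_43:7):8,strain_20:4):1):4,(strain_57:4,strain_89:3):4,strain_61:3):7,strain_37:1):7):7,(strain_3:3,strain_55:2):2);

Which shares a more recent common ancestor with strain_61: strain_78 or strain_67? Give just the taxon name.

strain_67

The MRCA of strain_61 and strain_67 subtends ((((strain_15,strain_29),(strain_67,strain_19,strain_58),(strain_4,strain_32)),((strain_16,strain_43),strain_20)),(strain_57,strain_89),strain_61) (13 taxa).
The MRCA of strain_61 and strain_78 subtends (((strain_33,(strain_78,strain_63)),strain_18,(strain_73,strain_53)),(((((strain_15,strain_29),(strain_67,strain_19,strain_58),(strain_4,strain_32)),((strain_16,strain_43),strain_20)),(strain_57,strain_89),strain_61),strain_37)) (20 taxa).
The first is nested inside the second, so strain_61 shares a more recent common ancestor with strain_67.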